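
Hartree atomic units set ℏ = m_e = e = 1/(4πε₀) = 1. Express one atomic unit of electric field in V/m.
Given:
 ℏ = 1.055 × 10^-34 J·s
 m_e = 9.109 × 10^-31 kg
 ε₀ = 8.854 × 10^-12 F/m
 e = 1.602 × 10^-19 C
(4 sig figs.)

5.131 × 10^11 V/m

The unique combination of the constants set to 1 with dimensions of electric field is E_au = E_h/(e a₀) = m_e²e⁵/((4πε₀)³ℏ⁴).
E_h = 4.354 × 10^-18 J
a₀ = 5.297 × 10^-11 m
E_h/(e·a₀) = 5.131 × 10^11 V/m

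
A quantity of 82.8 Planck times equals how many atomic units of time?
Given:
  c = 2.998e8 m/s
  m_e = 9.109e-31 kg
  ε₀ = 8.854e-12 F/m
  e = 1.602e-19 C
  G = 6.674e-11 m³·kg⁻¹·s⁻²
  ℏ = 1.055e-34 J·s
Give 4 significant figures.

1.843e-25

Planck time: t_P = √(ℏG/c⁵) = 5.392e-44 s
atomic unit of time: τ_au = (4πε₀)²ℏ³/(m_e e⁴) = 2.423e-17 s
82.8 × 5.392e-44 / 2.423e-17 = 1.843e-25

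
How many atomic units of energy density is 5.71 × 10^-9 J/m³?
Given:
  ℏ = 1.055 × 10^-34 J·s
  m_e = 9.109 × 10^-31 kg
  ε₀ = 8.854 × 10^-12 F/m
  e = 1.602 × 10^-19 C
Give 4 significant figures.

atomic unit of energy density: u_au = E_h/a₀³ = m_e⁴e¹⁰/((4πε₀)⁵ℏ⁸) = 2.929 × 10^13 J/m³.
5.71 × 10^-9 / 2.929 × 10^13 = 1.949 × 10^-22

1.949 × 10^-22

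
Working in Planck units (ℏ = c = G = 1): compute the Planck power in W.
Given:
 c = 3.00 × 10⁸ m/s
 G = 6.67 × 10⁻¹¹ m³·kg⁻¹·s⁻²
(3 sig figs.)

From ℏ = c = G = 1 the power scale is P_P = c⁵/G.
  = 2.43 × 10⁴² / 6.67 × 10⁻¹¹
  = 3.64 × 10⁵² W

3.64 × 10⁵² W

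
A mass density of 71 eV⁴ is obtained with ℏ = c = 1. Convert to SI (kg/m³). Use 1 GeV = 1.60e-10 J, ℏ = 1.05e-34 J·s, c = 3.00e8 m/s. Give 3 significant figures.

1.65e-14 kg/m³

Mass density is [E]/(c²[L]³) = [E]⁴/(ℏ³c⁵).
1 GeV⁴ → 1/(ℏ³c⁵) × (1 GeV in J)⁴ = 2.33e20 kg/m³.
Convert the energy scale: 71 eV⁴ = 7.10e-35 GeV⁴.
Result: 7.10e-35 × 2.33e20 = 1.65e-14 kg/m³.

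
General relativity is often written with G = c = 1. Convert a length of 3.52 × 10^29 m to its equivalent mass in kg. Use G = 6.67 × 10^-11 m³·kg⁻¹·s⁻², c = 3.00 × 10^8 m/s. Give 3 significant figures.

4.75 × 10^56 kg

Length → mass via c²/G.
3.52 × 10^29 m × (c²/G) = 4.75 × 10^56 kg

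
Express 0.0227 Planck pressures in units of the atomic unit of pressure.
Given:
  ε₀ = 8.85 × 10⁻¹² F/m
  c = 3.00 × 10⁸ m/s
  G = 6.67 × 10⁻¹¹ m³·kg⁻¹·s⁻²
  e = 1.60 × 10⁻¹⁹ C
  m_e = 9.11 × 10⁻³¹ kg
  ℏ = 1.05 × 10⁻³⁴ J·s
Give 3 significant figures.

Planck pressure: p_P = c⁷/(ℏG²) = 4.68 × 10¹¹³ Pa
atomic unit of pressure: P_au = E_h/a₀³ = m_e⁴e¹⁰/((4πε₀)⁵ℏ⁸) = 3.01 × 10¹³ Pa
0.0227 × 4.68 × 10¹¹³ / 3.01 × 10¹³ = 3.53 × 10⁹⁸

3.53 × 10⁹⁸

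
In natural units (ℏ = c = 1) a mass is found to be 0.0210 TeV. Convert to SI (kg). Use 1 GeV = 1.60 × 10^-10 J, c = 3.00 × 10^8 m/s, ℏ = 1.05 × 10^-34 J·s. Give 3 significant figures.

3.73 × 10^-26 kg

Mass is [E]/c²; divide by c².
1 GeV → 1/c² × (1 GeV in J) = 1.78 × 10^-27 kg.
Convert the energy scale: 0.0210 TeV = 21 GeV.
Result: 21 × 1.78 × 10^-27 = 3.73 × 10^-26 kg.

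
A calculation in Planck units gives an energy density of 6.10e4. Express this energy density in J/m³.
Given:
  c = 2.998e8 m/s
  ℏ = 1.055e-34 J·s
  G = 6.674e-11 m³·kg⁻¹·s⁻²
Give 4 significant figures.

One Planck energy density: u_P = c⁷/(ℏG²) = 4.632e113 J/m³.
6.10e4 × 4.632e113 J/m³ = 2.826e118 J/m³

2.826e118 J/m³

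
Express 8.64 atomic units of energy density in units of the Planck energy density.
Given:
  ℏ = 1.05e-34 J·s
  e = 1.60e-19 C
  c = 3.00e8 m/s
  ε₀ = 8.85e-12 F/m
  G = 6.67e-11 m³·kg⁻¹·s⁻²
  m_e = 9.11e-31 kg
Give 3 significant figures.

atomic unit of energy density: u_au = E_h/a₀³ = m_e⁴e¹⁰/((4πε₀)⁵ℏ⁸) = 3.01e13 J/m³
Planck energy density: u_P = c⁷/(ℏG²) = 4.68e113 J/m³
8.64 × 3.01e13 / 4.68e113 = 5.56e-100

5.56e-100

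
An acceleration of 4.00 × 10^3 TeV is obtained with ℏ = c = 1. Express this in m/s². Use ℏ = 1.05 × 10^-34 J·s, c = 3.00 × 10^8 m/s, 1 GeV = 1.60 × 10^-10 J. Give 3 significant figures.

1.83 × 10^39 m/s²

Acceleration is [L]/[T]² = c·[E]/ℏ.
1 GeV → c/ℏ × (1 GeV in J) = 4.57 × 10^32 m/s².
Convert the energy scale: 4.00 × 10^3 TeV = 4.00 × 10^6 GeV.
Result: 4.00 × 10^6 × 4.57 × 10^32 = 1.83 × 10^39 m/s².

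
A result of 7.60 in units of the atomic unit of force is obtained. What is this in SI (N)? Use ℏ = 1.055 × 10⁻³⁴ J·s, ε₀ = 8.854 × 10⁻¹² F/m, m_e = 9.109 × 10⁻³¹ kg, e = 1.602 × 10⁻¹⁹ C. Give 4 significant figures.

6.247 × 10⁻⁷ N

One atomic unit of force: F_au = E_h/a₀ = m_e²e⁶/((4πε₀)³ℏ⁴) = 8.220 × 10⁻⁸ N.
7.60 × 8.220 × 10⁻⁸ N = 6.247 × 10⁻⁷ N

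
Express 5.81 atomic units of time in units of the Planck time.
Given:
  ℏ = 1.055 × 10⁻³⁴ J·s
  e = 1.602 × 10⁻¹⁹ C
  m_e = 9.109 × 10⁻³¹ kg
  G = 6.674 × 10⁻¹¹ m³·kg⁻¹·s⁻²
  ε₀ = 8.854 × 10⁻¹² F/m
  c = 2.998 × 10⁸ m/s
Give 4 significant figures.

atomic unit of time: τ_au = (4πε₀)²ℏ³/(m_e e⁴) = 2.423 × 10⁻¹⁷ s
Planck time: t_P = √(ℏG/c⁵) = 5.392 × 10⁻⁴⁴ s
5.81 × 2.423 × 10⁻¹⁷ / 5.392 × 10⁻⁴⁴ = 2.611 × 10²⁷

2.611 × 10²⁷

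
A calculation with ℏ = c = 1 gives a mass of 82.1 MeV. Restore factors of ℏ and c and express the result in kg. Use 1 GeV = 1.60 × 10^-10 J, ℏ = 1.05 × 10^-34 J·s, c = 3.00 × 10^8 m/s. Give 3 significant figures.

1.46 × 10^-28 kg

Mass is [E]/c²; divide by c².
1 GeV → 1/c² × (1 GeV in J) = 1.78 × 10^-27 kg.
Convert the energy scale: 82.1 MeV = 0.0821 GeV.
Result: 0.0821 × 1.78 × 10^-27 = 1.46 × 10^-28 kg.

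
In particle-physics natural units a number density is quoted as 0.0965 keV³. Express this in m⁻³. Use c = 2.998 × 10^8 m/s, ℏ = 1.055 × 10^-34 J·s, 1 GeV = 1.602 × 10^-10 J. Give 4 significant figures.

1.254 × 10^28 m⁻³

Number density is [L]⁻³ = [E]³/(ℏc)³.
1 GeV³ → 1/(ℏc)³ × (1 GeV in J)³ = 1.299 × 10^47 m⁻³.
Convert the energy scale: 0.0965 keV³ = 9.65 × 10^-20 GeV³.
Result: 9.65 × 10^-20 × 1.299 × 10^47 = 1.254 × 10^28 m⁻³.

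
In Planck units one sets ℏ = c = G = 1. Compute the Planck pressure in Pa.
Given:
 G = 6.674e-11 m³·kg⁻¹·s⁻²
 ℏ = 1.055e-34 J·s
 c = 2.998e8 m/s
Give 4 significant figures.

4.632e113 Pa

p_P = c⁷/(ℏG²)
  = 2.177e59 / 4.699e-55
  = 4.632e113 Pa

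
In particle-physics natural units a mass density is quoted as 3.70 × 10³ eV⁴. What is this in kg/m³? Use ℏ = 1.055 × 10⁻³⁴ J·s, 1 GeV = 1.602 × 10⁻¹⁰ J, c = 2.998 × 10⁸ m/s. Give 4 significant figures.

8.569 × 10⁻¹³ kg/m³

Mass density is [E]/(c²[L]³) = [E]⁴/(ℏ³c⁵).
1 GeV⁴ → 1/(ℏ³c⁵) × (1 GeV in J)⁴ = 2.316 × 10²⁰ kg/m³.
Convert the energy scale: 3.70 × 10³ eV⁴ = 3.70 × 10⁻³³ GeV⁴.
Result: 3.70 × 10⁻³³ × 2.316 × 10²⁰ = 8.569 × 10⁻¹³ kg/m³.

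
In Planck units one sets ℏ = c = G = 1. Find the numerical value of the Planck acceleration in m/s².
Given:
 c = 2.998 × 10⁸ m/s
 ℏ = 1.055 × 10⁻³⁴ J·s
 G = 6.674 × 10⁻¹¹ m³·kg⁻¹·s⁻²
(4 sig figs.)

a_P = √(c⁷/(ℏG))
  = √(3.092 × 10¹⁰³)
  = 5.560 × 10⁵¹ m/s²

5.560 × 10⁵¹ m/s²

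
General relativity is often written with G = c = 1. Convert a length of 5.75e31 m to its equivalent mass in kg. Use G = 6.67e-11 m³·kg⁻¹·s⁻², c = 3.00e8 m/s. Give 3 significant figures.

Length → mass via c²/G.
5.75e31 m × (c²/G) = 7.76e58 kg

7.76e58 kg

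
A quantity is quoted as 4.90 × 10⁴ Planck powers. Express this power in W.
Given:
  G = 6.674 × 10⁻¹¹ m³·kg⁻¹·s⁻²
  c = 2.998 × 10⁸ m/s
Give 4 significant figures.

One Planck power: P_P = c⁵/G = 3.629 × 10⁵² W.
4.90 × 10⁴ × 3.629 × 10⁵² W = 1.778 × 10⁵⁷ W

1.778 × 10⁵⁷ W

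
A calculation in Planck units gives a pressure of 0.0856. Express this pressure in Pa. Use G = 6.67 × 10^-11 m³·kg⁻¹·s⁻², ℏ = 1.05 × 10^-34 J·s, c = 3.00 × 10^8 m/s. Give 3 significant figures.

4.01 × 10^112 Pa

One Planck pressure: p_P = c⁷/(ℏG²) = 4.68 × 10^113 Pa.
0.0856 × 4.68 × 10^113 Pa = 4.01 × 10^112 Pa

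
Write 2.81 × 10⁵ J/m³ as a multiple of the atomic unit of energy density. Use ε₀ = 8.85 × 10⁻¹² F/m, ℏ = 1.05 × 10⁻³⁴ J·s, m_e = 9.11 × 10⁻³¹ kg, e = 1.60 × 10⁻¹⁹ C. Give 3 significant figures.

atomic unit of energy density: u_au = E_h/a₀³ = m_e⁴e¹⁰/((4πε₀)⁵ℏ⁸) = 3.01 × 10¹³ J/m³.
2.81 × 10⁵ / 3.01 × 10¹³ = 9.33 × 10⁻⁹

9.33 × 10⁻⁹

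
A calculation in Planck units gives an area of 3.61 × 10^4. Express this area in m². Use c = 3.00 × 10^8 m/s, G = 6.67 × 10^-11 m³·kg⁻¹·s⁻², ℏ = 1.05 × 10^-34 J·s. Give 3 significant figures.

One Planck area: A_P = ℏG/c³ = 2.59 × 10^-70 m².
3.61 × 10^4 × 2.59 × 10^-70 m² = 9.36 × 10^-66 m²

9.36 × 10^-66 m²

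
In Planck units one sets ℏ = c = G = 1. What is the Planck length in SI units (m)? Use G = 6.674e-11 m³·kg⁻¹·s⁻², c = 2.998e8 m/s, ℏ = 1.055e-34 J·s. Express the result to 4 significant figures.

ℓ_P = √(ℏG/c³)
  = √(2.613e-70)
  = 1.616e-35 m

1.616e-35 m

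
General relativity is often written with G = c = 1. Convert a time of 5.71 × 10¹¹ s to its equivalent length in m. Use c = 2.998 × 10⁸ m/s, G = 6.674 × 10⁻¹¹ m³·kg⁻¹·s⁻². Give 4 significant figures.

Time → length via c.
5.71 × 10¹¹ s × (c) = 1.712 × 10²⁰ m

1.712 × 10²⁰ m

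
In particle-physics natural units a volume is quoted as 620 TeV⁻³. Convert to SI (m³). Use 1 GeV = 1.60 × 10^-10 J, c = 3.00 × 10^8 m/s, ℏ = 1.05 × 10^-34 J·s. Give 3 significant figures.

Volume is [L]³ = [E]⁻³·(ℏc)³.
1 GeV⁻³ → (ℏc)³ × (1 GeV in J)⁻³ = 7.63 × 10^-48 m³.
Convert the energy scale: 620 TeV⁻³ = 6.20 × 10^-7 GeV⁻³.
Result: 6.20 × 10^-7 × 7.63 × 10^-48 = 4.73 × 10^-54 m³.

4.73 × 10^-54 m³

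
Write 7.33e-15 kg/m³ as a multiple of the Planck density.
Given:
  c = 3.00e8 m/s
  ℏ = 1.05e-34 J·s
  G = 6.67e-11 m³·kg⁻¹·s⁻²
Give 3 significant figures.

Planck density: ρ_P = c⁵/(ℏG²) = 5.20e96 kg/m³.
7.33e-15 / 5.20e96 = 1.41e-111

1.41e-111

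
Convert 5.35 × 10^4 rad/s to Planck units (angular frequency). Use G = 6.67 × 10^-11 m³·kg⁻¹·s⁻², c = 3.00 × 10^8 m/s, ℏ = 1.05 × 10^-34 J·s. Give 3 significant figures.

Planck angular frequency: ω_P = √(c⁵/(ℏG)) = 1.86 × 10^43 rad/s.
5.35 × 10^4 / 1.86 × 10^43 = 2.87 × 10^-39

2.87 × 10^-39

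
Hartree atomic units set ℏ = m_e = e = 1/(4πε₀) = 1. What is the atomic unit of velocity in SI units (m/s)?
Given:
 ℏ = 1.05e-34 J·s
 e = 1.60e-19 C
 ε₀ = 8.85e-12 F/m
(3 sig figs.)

From ℏ = m_e = e = 1/(4πε₀) = 1 the velocity scale is v_au = e²/(4πε₀ℏ).
  = 2.56e-38 / 1.17e-44
  = 2.19e6 m/s

2.19e6 m/s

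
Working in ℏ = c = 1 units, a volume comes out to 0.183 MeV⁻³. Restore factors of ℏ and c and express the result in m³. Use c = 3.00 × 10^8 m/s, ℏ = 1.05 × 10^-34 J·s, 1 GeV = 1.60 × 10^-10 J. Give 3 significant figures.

Volume is [L]³ = [E]⁻³·(ℏc)³.
1 GeV⁻³ → (ℏc)³ × (1 GeV in J)⁻³ = 7.63 × 10^-48 m³.
Convert the energy scale: 0.183 MeV⁻³ = 1.83 × 10^8 GeV⁻³.
Result: 1.83 × 10^8 × 7.63 × 10^-48 = 1.40 × 10^-39 m³.

1.40 × 10^-39 m³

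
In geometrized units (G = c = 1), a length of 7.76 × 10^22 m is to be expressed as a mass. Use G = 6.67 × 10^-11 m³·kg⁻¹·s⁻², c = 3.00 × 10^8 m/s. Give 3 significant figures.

1.05 × 10^50 kg

Length → mass via c²/G.
7.76 × 10^22 m × (c²/G) = 1.05 × 10^50 kg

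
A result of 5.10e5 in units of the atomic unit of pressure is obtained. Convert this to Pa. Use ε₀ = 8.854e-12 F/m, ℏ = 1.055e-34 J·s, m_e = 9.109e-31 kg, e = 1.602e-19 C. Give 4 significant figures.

1.494e19 Pa

One atomic unit of pressure: P_au = E_h/a₀³ = m_e⁴e¹⁰/((4πε₀)⁵ℏ⁸) = 2.929e13 Pa.
5.10e5 × 2.929e13 Pa = 1.494e19 Pa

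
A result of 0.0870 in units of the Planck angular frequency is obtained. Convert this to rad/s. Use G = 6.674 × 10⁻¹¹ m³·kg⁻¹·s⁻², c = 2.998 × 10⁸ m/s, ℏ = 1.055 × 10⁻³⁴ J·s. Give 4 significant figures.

1.614 × 10⁴² rad/s

One Planck angular frequency: ω_P = √(c⁵/(ℏG)) = 1.855 × 10⁴³ rad/s.
0.0870 × 1.855 × 10⁴³ rad/s = 1.614 × 10⁴² rad/s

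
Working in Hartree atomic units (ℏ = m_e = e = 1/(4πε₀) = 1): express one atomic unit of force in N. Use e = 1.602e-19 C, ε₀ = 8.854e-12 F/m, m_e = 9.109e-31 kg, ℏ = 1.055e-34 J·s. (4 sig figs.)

8.220e-8 N

From ℏ = m_e = e = 1/(4πε₀) = 1 the force scale is F_au = E_h/a₀ = m_e²e⁶/((4πε₀)³ℏ⁴).
E_h = 4.354e-18 J
a₀ = 5.297e-11 m
E_h/a₀ = 8.220e-8 N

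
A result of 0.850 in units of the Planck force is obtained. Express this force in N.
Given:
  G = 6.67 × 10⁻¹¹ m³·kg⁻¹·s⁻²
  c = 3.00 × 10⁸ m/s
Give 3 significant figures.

1.03 × 10⁴⁴ N

One Planck force: F_P = c⁴/G = 1.21 × 10⁴⁴ N.
0.850 × 1.21 × 10⁴⁴ N = 1.03 × 10⁴⁴ N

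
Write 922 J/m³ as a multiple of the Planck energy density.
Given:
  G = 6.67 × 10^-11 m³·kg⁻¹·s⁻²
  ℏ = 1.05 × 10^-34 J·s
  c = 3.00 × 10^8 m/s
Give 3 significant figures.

1.97 × 10^-111

Planck energy density: u_P = c⁷/(ℏG²) = 4.68 × 10^113 J/m³.
922 / 4.68 × 10^113 = 1.97 × 10^-111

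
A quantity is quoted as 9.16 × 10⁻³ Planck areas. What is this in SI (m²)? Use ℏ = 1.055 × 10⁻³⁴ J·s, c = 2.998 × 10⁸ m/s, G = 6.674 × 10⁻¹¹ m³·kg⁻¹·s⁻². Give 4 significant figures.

One Planck area: A_P = ℏG/c³ = 2.613 × 10⁻⁷⁰ m².
9.16 × 10⁻³ × 2.613 × 10⁻⁷⁰ m² = 2.394 × 10⁻⁷² m²

2.394 × 10⁻⁷² m²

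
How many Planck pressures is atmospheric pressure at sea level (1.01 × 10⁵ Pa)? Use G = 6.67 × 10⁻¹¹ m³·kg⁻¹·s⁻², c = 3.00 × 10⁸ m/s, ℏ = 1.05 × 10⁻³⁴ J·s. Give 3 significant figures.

2.16 × 10⁻¹⁰⁹

Planck pressure: p_P = c⁷/(ℏG²) = 4.68 × 10¹¹³ Pa.
1.01 × 10⁵ / 4.68 × 10¹¹³ = 2.16 × 10⁻¹⁰⁹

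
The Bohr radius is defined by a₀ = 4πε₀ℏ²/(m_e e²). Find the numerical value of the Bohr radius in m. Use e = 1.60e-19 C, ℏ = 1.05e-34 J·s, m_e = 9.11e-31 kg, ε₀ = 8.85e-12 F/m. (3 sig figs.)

5.26e-11 m

a₀ = 4πε₀ℏ²/(m_e e²)
  = 1.23e-78 / 2.33e-68
  = 5.26e-11 m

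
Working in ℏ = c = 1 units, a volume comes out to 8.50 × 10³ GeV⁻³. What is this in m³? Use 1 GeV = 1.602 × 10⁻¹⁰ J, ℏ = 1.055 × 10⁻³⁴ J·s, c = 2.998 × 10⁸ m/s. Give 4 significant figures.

Volume is [L]³ = [E]⁻³·(ℏc)³.
1 GeV⁻³ → (ℏc)³ × (1 GeV in J)⁻³ = 7.696 × 10⁻⁴⁸ m³.
Result: 8.50 × 10³ × 7.696 × 10⁻⁴⁸ = 6.542 × 10⁻⁴⁴ m³.

6.542 × 10⁻⁴⁴ m³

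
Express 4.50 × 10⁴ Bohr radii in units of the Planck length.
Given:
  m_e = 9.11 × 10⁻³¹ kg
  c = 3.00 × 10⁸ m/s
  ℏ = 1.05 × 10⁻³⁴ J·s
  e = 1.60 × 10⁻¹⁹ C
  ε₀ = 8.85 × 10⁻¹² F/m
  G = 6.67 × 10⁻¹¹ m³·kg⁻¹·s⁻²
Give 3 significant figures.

Bohr radius: a₀ = 4πε₀ℏ²/(m_e e²) = 5.26 × 10⁻¹¹ m
Planck length: ℓ_P = √(ℏG/c³) = 1.61 × 10⁻³⁵ m
4.50 × 10⁴ × 5.26 × 10⁻¹¹ / 1.61 × 10⁻³⁵ = 1.47 × 10²⁹

1.47 × 10²⁹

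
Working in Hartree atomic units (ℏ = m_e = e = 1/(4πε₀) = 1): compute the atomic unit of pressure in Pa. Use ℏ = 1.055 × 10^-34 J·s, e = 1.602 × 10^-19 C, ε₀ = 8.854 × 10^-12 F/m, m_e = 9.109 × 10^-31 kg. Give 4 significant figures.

2.929 × 10^13 Pa

Dimensional analysis gives P_au = E_h/a₀³ = m_e⁴e¹⁰/((4πε₀)⁵ℏ⁸).
E_h = 4.354 × 10^-18 J
a₀ = 5.297 × 10^-11 m
E_h/a₀³ = 2.929 × 10^13 Pa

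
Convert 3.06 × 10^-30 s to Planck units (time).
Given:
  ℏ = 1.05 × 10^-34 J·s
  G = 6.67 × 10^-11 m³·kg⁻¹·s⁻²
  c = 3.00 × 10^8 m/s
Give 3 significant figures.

5.70 × 10^13

Planck time: t_P = √(ℏG/c⁵) = 5.37 × 10^-44 s.
3.06 × 10^-30 / 5.37 × 10^-44 = 5.70 × 10^13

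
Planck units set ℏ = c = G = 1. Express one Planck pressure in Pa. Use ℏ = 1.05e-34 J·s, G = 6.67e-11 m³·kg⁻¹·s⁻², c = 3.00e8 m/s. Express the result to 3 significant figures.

4.68e113 Pa

The unique combination of the constants set to 1 with dimensions of pressure is p_P = c⁷/(ℏG²).
  = 2.19e59 / 4.67e-55
  = 4.68e113 Pa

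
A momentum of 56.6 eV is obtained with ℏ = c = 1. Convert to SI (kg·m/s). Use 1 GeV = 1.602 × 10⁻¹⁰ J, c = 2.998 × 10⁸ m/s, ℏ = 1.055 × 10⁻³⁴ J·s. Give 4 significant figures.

Momentum is [E]/c; divide by c.
1 GeV → 1/c × (1 GeV in J) = 5.344 × 10⁻¹⁹ kg·m/s.
Convert the energy scale: 56.6 eV = 5.66 × 10⁻⁸ GeV.
Result: 5.66 × 10⁻⁸ × 5.344 × 10⁻¹⁹ = 3.024 × 10⁻²⁶ kg·m/s.

3.024 × 10⁻²⁶ kg·m/s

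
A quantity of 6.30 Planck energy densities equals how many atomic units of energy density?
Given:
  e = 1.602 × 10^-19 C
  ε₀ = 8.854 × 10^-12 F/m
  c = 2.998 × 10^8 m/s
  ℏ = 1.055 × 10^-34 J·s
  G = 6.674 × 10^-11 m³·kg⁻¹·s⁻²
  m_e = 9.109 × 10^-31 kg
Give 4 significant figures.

Planck energy density: u_P = c⁷/(ℏG²) = 4.632 × 10^113 J/m³
atomic unit of energy density: u_au = E_h/a₀³ = m_e⁴e¹⁰/((4πε₀)⁵ℏ⁸) = 2.929 × 10^13 J/m³
6.30 × 4.632 × 10^113 / 2.929 × 10^13 = 9.963 × 10^100

9.963 × 10^100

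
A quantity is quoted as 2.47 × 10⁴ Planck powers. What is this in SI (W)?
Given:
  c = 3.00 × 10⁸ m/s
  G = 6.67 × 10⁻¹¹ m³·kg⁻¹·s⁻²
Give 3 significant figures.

One Planck power: P_P = c⁵/G = 3.64 × 10⁵² W.
2.47 × 10⁴ × 3.64 × 10⁵² W = 9.00 × 10⁵⁶ W

9.00 × 10⁵⁶ W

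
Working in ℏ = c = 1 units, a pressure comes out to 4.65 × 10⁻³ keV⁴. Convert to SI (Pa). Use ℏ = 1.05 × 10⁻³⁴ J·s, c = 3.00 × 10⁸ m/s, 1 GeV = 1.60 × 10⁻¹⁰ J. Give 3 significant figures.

Pressure is [E]/[L]³ = [E]⁴/(ℏc)³.
1 GeV⁴ → 1/(ℏc)³ × (1 GeV in J)⁴ = 2.10 × 10³⁷ Pa.
Convert the energy scale: 4.65 × 10⁻³ keV⁴ = 4.65 × 10⁻²⁷ GeV⁴.
Result: 4.65 × 10⁻²⁷ × 2.10 × 10³⁷ = 9.75 × 10¹⁰ Pa.

9.75 × 10¹⁰ Pa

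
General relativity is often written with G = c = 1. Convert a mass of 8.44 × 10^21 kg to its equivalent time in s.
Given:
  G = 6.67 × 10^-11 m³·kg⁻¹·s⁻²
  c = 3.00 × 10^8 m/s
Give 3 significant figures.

Mass → time via G/c³.
8.44 × 10^21 kg × (G/c³) = 2.08 × 10^-14 s

2.08 × 10^-14 s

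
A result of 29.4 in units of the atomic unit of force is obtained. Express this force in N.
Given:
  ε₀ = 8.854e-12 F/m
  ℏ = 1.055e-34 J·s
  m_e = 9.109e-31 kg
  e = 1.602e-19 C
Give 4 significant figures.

2.417e-6 N

One atomic unit of force: F_au = E_h/a₀ = m_e²e⁶/((4πε₀)³ℏ⁴) = 8.220e-8 N.
29.4 × 8.220e-8 N = 2.417e-6 N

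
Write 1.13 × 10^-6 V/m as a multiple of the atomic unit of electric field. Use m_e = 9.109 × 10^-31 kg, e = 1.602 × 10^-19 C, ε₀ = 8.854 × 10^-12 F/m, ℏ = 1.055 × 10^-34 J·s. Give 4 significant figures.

atomic unit of electric field: E_au = E_h/(e a₀) = m_e²e⁵/((4πε₀)³ℏ⁴) = 5.131 × 10^11 V/m.
1.13 × 10^-6 / 5.131 × 10^11 = 2.202 × 10^-18

2.202 × 10^-18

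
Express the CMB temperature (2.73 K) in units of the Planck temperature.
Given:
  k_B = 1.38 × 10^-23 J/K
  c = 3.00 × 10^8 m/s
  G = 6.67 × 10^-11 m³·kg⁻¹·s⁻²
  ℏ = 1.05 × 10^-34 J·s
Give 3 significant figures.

Planck temperature: T_P = √(ℏc⁵/G) / k_B = 1.42 × 10^32 K.
2.73 / 1.42 × 10^32 = 1.93 × 10^-32

1.93 × 10^-32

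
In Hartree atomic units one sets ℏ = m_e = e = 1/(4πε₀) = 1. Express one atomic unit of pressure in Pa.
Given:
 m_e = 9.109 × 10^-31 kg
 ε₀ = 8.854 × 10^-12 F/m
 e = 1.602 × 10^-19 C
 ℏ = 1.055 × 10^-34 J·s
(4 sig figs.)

2.929 × 10^13 Pa

P_au = E_h/a₀³ = m_e⁴e¹⁰/((4πε₀)⁵ℏ⁸)
E_h = 4.354 × 10^-18 J
a₀ = 5.297 × 10^-11 m
E_h/a₀³ = 2.929 × 10^13 Pa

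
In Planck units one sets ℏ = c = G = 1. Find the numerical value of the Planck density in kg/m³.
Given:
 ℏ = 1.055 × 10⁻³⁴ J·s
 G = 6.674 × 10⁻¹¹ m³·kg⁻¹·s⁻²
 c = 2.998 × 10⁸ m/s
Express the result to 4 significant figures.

ρ_P = c⁵/(ℏG²)
  = 2.422 × 10⁴² / 4.699 × 10⁻⁵⁵
  = 5.154 × 10⁹⁶ kg/m³

5.154 × 10⁹⁶ kg/m³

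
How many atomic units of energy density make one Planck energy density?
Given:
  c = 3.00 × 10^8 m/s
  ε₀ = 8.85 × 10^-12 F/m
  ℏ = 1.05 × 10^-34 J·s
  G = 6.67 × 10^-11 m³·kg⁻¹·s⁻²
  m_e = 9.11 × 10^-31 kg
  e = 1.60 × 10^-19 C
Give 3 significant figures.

Planck energy density: u_P = c⁷/(ℏG²) = 4.68 × 10^113 J/m³
atomic unit of energy density: u_au = E_h/a₀³ = m_e⁴e¹⁰/((4πε₀)⁵ℏ⁸) = 3.01 × 10^13 J/m³
ratio = 4.68 × 10^113 / 3.01 × 10^13 = 1.55 × 10^100

1.55 × 10^100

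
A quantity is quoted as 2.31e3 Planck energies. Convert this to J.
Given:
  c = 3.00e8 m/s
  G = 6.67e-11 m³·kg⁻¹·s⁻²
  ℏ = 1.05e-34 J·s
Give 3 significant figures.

One Planck energy: E_P = √(ℏc⁵/G) = 1.96e9 J.
2.31e3 × 1.96e9 J = 4.52e12 J

4.52e12 J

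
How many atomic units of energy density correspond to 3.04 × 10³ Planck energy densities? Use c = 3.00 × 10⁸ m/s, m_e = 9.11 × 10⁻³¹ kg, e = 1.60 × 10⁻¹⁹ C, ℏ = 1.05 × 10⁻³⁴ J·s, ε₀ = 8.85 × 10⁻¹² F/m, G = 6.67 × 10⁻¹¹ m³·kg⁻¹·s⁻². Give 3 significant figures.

4.72 × 10¹⁰³

Planck energy density: u_P = c⁷/(ℏG²) = 4.68 × 10¹¹³ J/m³
atomic unit of energy density: u_au = E_h/a₀³ = m_e⁴e¹⁰/((4πε₀)⁵ℏ⁸) = 3.01 × 10¹³ J/m³
3.04 × 10³ × 4.68 × 10¹¹³ / 3.01 × 10¹³ = 4.72 × 10¹⁰³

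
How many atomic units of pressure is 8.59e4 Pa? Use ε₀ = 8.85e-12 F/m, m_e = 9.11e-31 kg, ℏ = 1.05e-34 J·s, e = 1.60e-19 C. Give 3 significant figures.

atomic unit of pressure: P_au = E_h/a₀³ = m_e⁴e¹⁰/((4πε₀)⁵ℏ⁸) = 3.01e13 Pa.
8.59e4 / 3.01e13 = 2.85e-9

2.85e-9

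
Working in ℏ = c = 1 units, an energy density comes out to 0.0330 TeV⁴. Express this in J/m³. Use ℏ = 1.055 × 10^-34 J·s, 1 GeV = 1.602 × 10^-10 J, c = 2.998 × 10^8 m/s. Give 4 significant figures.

6.869 × 10^47 J/m³

[E]/[L]³ = [E]⁴/(ℏc)³; restore (ℏc)⁻³.
1 GeV⁴ → 1/(ℏc)³ × (1 GeV in J)⁴ = 2.082 × 10^37 J/m³.
Convert the energy scale: 0.0330 TeV⁴ = 3.30 × 10^10 GeV⁴.
Result: 3.30 × 10^10 × 2.082 × 10^37 = 6.869 × 10^47 J/m³.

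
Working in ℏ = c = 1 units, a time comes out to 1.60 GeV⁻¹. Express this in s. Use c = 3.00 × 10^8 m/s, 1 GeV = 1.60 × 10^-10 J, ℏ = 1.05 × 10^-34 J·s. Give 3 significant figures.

A time is [E]⁻¹ in ℏ=c=1; restore one factor of ℏ.
1 GeV⁻¹ → ℏ × (1 GeV in J)⁻¹ = 6.56 × 10^-25 s.
Result: 1.60 × 6.56 × 10^-25 = 1.05 × 10^-24 s.

1.05 × 10^-24 s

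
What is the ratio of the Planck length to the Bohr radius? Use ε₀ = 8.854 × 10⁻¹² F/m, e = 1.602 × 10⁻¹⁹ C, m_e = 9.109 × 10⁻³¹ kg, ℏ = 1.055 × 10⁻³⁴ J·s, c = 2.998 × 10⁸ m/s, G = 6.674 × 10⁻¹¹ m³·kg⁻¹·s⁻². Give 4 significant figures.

Planck length: ℓ_P = √(ℏG/c³) = 1.616 × 10⁻³⁵ m
Bohr radius: a₀ = 4πε₀ℏ²/(m_e e²) = 5.297 × 10⁻¹¹ m
ratio = 1.616 × 10⁻³⁵ / 5.297 × 10⁻¹¹ = 3.051 × 10⁻²⁵

3.051 × 10⁻²⁵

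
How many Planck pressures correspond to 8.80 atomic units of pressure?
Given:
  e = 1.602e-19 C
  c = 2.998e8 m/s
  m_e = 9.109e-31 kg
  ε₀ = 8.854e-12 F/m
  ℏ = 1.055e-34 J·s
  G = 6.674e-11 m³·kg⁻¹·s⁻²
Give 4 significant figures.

5.565e-100

atomic unit of pressure: P_au = E_h/a₀³ = m_e⁴e¹⁰/((4πε₀)⁵ℏ⁸) = 2.929e13 Pa
Planck pressure: p_P = c⁷/(ℏG²) = 4.632e113 Pa
8.80 × 2.929e13 / 4.632e113 = 5.565e-100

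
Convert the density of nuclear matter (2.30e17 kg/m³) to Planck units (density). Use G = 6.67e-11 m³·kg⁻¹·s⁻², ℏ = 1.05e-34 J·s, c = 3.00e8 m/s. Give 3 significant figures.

Planck density: ρ_P = c⁵/(ℏG²) = 5.20e96 kg/m³.
2.30e17 / 5.20e96 = 4.42e-80

4.42e-80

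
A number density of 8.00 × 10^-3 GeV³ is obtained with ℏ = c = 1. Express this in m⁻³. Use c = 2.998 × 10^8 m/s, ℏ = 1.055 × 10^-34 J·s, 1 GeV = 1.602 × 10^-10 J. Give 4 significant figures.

Number density is [L]⁻³ = [E]³/(ℏc)³.
1 GeV³ → 1/(ℏc)³ × (1 GeV in J)³ = 1.299 × 10^47 m⁻³.
Result: 8.00 × 10^-3 × 1.299 × 10^47 = 1.040 × 10^45 m⁻³.

1.040 × 10^45 m⁻³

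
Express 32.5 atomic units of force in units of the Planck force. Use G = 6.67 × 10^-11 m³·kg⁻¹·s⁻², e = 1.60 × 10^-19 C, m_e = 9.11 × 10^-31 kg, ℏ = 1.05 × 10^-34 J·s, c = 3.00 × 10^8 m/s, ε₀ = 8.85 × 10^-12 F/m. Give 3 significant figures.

atomic unit of force: F_au = E_h/a₀ = m_e²e⁶/((4πε₀)³ℏ⁴) = 8.33 × 10^-8 N
Planck force: F_P = c⁴/G = 1.21 × 10^44 N
32.5 × 8.33 × 10^-8 / 1.21 × 10^44 = 2.23 × 10^-50

2.23 × 10^-50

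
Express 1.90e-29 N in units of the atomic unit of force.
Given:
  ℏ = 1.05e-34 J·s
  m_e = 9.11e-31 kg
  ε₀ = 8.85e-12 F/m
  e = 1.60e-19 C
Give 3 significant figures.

2.28e-22

atomic unit of force: F_au = E_h/a₀ = m_e²e⁶/((4πε₀)³ℏ⁴) = 8.33e-8 N.
1.90e-29 / 8.33e-8 = 2.28e-22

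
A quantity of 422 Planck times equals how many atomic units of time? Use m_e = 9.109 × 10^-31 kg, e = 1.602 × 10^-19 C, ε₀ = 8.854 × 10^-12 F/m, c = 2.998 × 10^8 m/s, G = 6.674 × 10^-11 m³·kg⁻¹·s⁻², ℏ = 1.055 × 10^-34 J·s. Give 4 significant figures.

9.391 × 10^-25

Planck time: t_P = √(ℏG/c⁵) = 5.392 × 10^-44 s
atomic unit of time: τ_au = (4πε₀)²ℏ³/(m_e e⁴) = 2.423 × 10^-17 s
422 × 5.392 × 10^-44 / 2.423 × 10^-17 = 9.391 × 10^-25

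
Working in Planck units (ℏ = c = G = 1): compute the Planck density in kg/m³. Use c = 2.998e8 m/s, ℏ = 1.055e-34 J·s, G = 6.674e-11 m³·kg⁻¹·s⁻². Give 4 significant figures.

5.154e96 kg/m³

Dimensional analysis gives ρ_P = c⁵/(ℏG²).
  = 2.422e42 / 4.699e-55
  = 5.154e96 kg/m³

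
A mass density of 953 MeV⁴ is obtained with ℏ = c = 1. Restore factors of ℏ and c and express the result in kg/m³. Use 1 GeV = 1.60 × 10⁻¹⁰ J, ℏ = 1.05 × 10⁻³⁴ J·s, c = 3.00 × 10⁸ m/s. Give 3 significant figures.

2.22 × 10¹¹ kg/m³

Mass density is [E]/(c²[L]³) = [E]⁴/(ℏ³c⁵).
1 GeV⁴ → 1/(ℏ³c⁵) × (1 GeV in J)⁴ = 2.33 × 10²⁰ kg/m³.
Convert the energy scale: 953 MeV⁴ = 9.53 × 10⁻¹⁰ GeV⁴.
Result: 9.53 × 10⁻¹⁰ × 2.33 × 10²⁰ = 2.22 × 10¹¹ kg/m³.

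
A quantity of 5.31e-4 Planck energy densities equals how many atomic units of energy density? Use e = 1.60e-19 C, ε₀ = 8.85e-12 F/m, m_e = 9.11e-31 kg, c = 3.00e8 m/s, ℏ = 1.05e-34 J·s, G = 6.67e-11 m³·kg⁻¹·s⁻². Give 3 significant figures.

8.25e96

Planck energy density: u_P = c⁷/(ℏG²) = 4.68e113 J/m³
atomic unit of energy density: u_au = E_h/a₀³ = m_e⁴e¹⁰/((4πε₀)⁵ℏ⁸) = 3.01e13 J/m³
5.31e-4 × 4.68e113 / 3.01e13 = 8.25e96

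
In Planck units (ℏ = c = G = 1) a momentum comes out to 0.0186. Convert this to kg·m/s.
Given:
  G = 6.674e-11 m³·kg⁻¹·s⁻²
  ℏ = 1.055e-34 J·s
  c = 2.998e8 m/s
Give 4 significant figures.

0.1214 kg·m/s

One Planck momentum: p_P = √(ℏc³/G) = 6.527 kg·m/s.
0.0186 × 6.527 kg·m/s = 0.1214 kg·m/s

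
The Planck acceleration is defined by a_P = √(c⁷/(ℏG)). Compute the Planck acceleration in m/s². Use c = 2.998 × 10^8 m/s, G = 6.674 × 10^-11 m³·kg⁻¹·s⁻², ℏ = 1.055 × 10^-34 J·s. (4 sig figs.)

a_P = √(c⁷/(ℏG))
  = √(3.092 × 10^103)
  = 5.560 × 10^51 m/s²

5.560 × 10^51 m/s²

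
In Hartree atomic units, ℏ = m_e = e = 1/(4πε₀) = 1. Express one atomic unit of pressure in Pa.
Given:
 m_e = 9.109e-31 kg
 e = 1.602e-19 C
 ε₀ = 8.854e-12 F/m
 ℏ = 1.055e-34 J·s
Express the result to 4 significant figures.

2.929e13 Pa

From ℏ = m_e = e = 1/(4πε₀) = 1 the pressure scale is P_au = E_h/a₀³ = m_e⁴e¹⁰/((4πε₀)⁵ℏ⁸).
E_h = 4.354e-18 J
a₀ = 5.297e-11 m
E_h/a₀³ = 2.929e13 Pa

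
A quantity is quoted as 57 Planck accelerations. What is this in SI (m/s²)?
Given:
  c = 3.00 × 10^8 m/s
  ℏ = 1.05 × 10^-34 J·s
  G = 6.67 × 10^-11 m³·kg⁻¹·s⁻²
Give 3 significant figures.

3.19 × 10^53 m/s²

One Planck acceleration: a_P = √(c⁷/(ℏG)) = 5.59 × 10^51 m/s².
57 × 5.59 × 10^51 m/s² = 3.19 × 10^53 m/s²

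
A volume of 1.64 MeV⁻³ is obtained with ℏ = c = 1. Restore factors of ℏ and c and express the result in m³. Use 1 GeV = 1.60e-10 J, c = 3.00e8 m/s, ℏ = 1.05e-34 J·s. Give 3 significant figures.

1.25e-38 m³

Volume is [L]³ = [E]⁻³·(ℏc)³.
1 GeV⁻³ → (ℏc)³ × (1 GeV in J)⁻³ = 7.63e-48 m³.
Convert the energy scale: 1.64 MeV⁻³ = 1.64e9 GeV⁻³.
Result: 1.64e9 × 7.63e-48 = 1.25e-38 m³.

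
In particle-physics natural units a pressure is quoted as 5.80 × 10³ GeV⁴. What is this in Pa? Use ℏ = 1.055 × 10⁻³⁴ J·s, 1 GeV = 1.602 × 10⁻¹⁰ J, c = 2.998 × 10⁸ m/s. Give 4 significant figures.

1.207 × 10⁴¹ Pa

Pressure is [E]/[L]³ = [E]⁴/(ℏc)³.
1 GeV⁴ → 1/(ℏc)³ × (1 GeV in J)⁴ = 2.082 × 10³⁷ Pa.
Result: 5.80 × 10³ × 2.082 × 10³⁷ = 1.207 × 10⁴¹ Pa.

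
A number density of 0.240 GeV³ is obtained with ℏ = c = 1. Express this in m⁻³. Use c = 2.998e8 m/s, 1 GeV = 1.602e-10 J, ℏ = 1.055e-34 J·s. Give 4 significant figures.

3.119e46 m⁻³

Number density is [L]⁻³ = [E]³/(ℏc)³.
1 GeV³ → 1/(ℏc)³ × (1 GeV in J)³ = 1.299e47 m⁻³.
Result: 0.240 × 1.299e47 = 3.119e46 m⁻³.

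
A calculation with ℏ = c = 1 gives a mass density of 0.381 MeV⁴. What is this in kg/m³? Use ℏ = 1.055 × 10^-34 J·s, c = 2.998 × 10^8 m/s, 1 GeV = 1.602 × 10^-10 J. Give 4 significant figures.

Mass density is [E]/(c²[L]³) = [E]⁴/(ℏ³c⁵).
1 GeV⁴ → 1/(ℏ³c⁵) × (1 GeV in J)⁴ = 2.316 × 10^20 kg/m³.
Convert the energy scale: 0.381 MeV⁴ = 3.81 × 10^-13 GeV⁴.
Result: 3.81 × 10^-13 × 2.316 × 10^20 = 8.824 × 10^7 kg/m³.

8.824 × 10^7 kg/m³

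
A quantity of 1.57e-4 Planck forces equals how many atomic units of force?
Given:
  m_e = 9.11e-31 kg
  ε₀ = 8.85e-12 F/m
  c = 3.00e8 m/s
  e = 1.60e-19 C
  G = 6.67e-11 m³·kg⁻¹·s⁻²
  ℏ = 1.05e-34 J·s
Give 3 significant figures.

2.29e47

Planck force: F_P = c⁴/G = 1.21e44 N
atomic unit of force: F_au = E_h/a₀ = m_e²e⁶/((4πε₀)³ℏ⁴) = 8.33e-8 N
1.57e-4 × 1.21e44 / 8.33e-8 = 2.29e47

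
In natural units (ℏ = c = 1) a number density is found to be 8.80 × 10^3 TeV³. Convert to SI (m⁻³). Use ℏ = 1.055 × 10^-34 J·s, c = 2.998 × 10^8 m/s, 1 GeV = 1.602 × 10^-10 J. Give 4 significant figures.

1.143 × 10^60 m⁻³

Number density is [L]⁻³ = [E]³/(ℏc)³.
1 GeV³ → 1/(ℏc)³ × (1 GeV in J)³ = 1.299 × 10^47 m⁻³.
Convert the energy scale: 8.80 × 10^3 TeV³ = 8.80 × 10^12 GeV³.
Result: 8.80 × 10^12 × 1.299 × 10^47 = 1.143 × 10^60 m⁻³.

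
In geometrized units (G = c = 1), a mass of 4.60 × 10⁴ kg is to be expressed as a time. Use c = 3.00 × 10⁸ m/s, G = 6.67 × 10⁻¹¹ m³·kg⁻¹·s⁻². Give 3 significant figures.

1.14 × 10⁻³¹ s

Mass → time via G/c³.
4.60 × 10⁴ kg × (G/c³) = 1.14 × 10⁻³¹ s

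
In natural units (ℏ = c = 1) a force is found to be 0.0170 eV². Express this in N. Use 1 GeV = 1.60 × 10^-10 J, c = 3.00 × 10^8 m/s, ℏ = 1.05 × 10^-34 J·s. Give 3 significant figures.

Force is [E]/[L] = [E]²/(ℏc); restore (ℏc)⁻¹.
1 GeV² → 1/(ℏc) × (1 GeV in J)² = 8.13 × 10^5 N.
Convert the energy scale: 0.0170 eV² = 1.70 × 10^-20 GeV².
Result: 1.70 × 10^-20 × 8.13 × 10^5 = 1.38 × 10^-14 N.

1.38 × 10^-14 N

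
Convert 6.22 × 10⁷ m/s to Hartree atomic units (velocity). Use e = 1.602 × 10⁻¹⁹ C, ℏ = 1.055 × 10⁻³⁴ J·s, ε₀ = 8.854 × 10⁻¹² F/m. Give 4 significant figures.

28.45

atomic unit of velocity: v_au = e²/(4πε₀ℏ) = 2.186 × 10⁶ m/s.
6.22 × 10⁷ / 2.186 × 10⁶ = 28.45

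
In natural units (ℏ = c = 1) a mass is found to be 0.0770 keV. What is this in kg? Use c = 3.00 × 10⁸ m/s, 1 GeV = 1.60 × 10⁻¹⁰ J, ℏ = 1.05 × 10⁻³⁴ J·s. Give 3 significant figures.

1.37 × 10⁻³⁴ kg

Mass is [E]/c²; divide by c².
1 GeV → 1/c² × (1 GeV in J) = 1.78 × 10⁻²⁷ kg.
Convert the energy scale: 0.0770 keV = 7.70 × 10⁻⁸ GeV.
Result: 7.70 × 10⁻⁸ × 1.78 × 10⁻²⁷ = 1.37 × 10⁻³⁴ kg.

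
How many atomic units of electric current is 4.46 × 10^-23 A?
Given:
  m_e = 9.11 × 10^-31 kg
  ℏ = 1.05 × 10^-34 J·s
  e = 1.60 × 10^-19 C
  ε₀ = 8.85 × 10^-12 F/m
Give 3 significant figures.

atomic unit of electric current: I_au = e E_h/ℏ = m_e e⁵/((4πε₀)²ℏ³) = 6.67 × 10^-3 A.
4.46 × 10^-23 / 6.67 × 10^-3 = 6.68 × 10^-21

6.68 × 10^-21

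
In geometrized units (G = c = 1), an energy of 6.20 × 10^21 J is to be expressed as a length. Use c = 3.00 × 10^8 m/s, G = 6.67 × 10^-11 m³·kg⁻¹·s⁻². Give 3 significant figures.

5.11 × 10^-23 m

Energy → length via G/c⁴.
6.20 × 10^21 J × (G/c⁴) = 5.11 × 10^-23 m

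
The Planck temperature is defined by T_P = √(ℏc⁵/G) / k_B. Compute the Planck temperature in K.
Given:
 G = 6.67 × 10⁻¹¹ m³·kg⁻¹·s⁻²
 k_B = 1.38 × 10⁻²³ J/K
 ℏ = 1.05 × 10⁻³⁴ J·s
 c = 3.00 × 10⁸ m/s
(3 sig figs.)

T_P = √(ℏc⁵/G) / k_B
  = √(3.83 × 10¹⁸) × 7.25 × 10²²
  = 1.42 × 10³² K

1.42 × 10³² K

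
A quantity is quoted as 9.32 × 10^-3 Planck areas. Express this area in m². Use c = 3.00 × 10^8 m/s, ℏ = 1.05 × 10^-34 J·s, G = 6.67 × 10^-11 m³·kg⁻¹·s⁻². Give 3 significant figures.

One Planck area: A_P = ℏG/c³ = 2.59 × 10^-70 m².
9.32 × 10^-3 × 2.59 × 10^-70 m² = 2.42 × 10^-72 m²

2.42 × 10^-72 m²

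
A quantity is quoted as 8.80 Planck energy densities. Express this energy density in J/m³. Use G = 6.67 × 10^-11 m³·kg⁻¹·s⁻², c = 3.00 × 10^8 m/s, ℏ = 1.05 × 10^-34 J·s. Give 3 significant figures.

4.12 × 10^114 J/m³

One Planck energy density: u_P = c⁷/(ℏG²) = 4.68 × 10^113 J/m³.
8.80 × 4.68 × 10^113 J/m³ = 4.12 × 10^114 J/m³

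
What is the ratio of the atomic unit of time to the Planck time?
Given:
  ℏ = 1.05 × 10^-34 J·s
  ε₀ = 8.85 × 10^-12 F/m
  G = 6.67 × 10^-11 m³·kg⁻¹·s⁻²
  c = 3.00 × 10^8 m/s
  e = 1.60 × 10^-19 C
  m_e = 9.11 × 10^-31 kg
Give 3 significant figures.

4.47 × 10^26

atomic unit of time: τ_au = (4πε₀)²ℏ³/(m_e e⁴) = 2.40 × 10^-17 s
Planck time: t_P = √(ℏG/c⁵) = 5.37 × 10^-44 s
ratio = 2.40 × 10^-17 / 5.37 × 10^-44 = 4.47 × 10^26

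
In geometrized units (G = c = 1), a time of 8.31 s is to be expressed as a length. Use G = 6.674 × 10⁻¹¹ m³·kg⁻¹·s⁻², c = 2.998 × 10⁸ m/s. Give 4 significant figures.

Time → length via c.
8.31 s × (c) = 2.491 × 10⁹ m

2.491 × 10⁹ m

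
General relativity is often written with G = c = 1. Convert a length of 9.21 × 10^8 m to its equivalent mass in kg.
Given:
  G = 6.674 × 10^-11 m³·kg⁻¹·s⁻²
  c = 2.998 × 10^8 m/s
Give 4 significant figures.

1.240 × 10^36 kg

Length → mass via c²/G.
9.21 × 10^8 m × (c²/G) = 1.240 × 10^36 kg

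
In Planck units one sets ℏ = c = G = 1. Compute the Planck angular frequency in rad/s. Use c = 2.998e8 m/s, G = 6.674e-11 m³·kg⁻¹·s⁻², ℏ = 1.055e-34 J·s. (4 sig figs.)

ω_P = √(c⁵/(ℏG))
  = √(3.440e86)
  = 1.855e43 rad/s

1.855e43 rad/s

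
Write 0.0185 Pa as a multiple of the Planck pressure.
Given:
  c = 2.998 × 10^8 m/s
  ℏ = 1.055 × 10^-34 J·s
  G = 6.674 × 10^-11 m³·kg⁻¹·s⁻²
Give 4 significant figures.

3.994 × 10^-116

Planck pressure: p_P = c⁷/(ℏG²) = 4.632 × 10^113 Pa.
0.0185 / 4.632 × 10^113 = 3.994 × 10^-116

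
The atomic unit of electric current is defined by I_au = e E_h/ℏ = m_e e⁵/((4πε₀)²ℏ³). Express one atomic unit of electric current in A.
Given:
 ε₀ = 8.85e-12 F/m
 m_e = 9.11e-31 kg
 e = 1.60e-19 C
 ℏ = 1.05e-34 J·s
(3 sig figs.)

6.67e-3 A

I_au = e E_h/ℏ = m_e e⁵/((4πε₀)²ℏ³)
E_h = 4.38e-18 J
e·E_h/ℏ = 6.67e-3 A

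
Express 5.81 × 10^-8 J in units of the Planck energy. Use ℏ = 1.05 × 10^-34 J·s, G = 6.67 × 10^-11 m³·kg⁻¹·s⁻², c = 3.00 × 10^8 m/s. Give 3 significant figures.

2.97 × 10^-17

Planck energy: E_P = √(ℏc⁵/G) = 1.96 × 10^9 J.
5.81 × 10^-8 / 1.96 × 10^9 = 2.97 × 10^-17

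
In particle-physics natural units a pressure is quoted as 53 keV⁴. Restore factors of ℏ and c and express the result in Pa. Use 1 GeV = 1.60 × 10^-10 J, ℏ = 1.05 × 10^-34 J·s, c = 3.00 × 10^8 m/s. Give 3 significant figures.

Pressure is [E]/[L]³ = [E]⁴/(ℏc)³.
1 GeV⁴ → 1/(ℏc)³ × (1 GeV in J)⁴ = 2.10 × 10^37 Pa.
Convert the energy scale: 53 keV⁴ = 5.30 × 10^-23 GeV⁴.
Result: 5.30 × 10^-23 × 2.10 × 10^37 = 1.11 × 10^15 Pa.

1.11 × 10^15 Pa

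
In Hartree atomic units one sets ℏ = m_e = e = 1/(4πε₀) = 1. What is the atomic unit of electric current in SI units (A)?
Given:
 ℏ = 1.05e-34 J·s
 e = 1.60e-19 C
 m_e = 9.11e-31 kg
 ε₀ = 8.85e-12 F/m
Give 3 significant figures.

6.67e-3 A

I_au = e E_h/ℏ = m_e e⁵/((4πε₀)²ℏ³)
E_h = 4.38e-18 J
e·E_h/ℏ = 6.67e-3 A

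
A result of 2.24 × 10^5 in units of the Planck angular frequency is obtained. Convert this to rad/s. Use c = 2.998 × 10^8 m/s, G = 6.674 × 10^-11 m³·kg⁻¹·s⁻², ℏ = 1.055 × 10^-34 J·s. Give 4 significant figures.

4.154 × 10^48 rad/s

One Planck angular frequency: ω_P = √(c⁵/(ℏG)) = 1.855 × 10^43 rad/s.
2.24 × 10^5 × 1.855 × 10^43 rad/s = 4.154 × 10^48 rad/s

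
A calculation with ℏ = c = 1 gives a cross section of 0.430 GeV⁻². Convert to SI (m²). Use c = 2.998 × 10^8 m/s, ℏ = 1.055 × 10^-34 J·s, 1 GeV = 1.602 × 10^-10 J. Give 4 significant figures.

Area is [L]² = [E]⁻²·(ℏc)²; restore (ℏc)².
1 GeV⁻² → (ℏc)² × (1 GeV in J)⁻² = 3.898 × 10^-32 m².
Result: 0.430 × 3.898 × 10^-32 = 1.676 × 10^-32 m².

1.676 × 10^-32 m²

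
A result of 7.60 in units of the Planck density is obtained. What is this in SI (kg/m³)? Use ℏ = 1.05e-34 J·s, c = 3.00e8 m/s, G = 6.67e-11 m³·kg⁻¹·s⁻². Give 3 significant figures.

3.95e97 kg/m³

One Planck density: ρ_P = c⁵/(ℏG²) = 5.20e96 kg/m³.
7.60 × 5.20e96 kg/m³ = 3.95e97 kg/m³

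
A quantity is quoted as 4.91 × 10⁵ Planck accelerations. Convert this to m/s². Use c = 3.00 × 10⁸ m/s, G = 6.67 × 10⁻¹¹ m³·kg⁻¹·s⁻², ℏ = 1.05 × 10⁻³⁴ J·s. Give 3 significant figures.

2.74 × 10⁵⁷ m/s²

One Planck acceleration: a_P = √(c⁷/(ℏG)) = 5.59 × 10⁵¹ m/s².
4.91 × 10⁵ × 5.59 × 10⁵¹ m/s² = 2.74 × 10⁵⁷ m/s²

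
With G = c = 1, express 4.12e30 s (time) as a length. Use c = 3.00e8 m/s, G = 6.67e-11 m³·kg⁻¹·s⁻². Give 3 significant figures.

1.24e39 m

Time → length via c.
4.12e30 s × (c) = 1.24e39 m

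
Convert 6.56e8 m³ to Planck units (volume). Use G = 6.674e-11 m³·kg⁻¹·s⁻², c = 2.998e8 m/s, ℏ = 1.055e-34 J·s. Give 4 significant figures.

1.553e113

Planck volume: V_P = (ℏG/c³)^(3/2) = 4.224e-105 m³.
6.56e8 / 4.224e-105 = 1.553e113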